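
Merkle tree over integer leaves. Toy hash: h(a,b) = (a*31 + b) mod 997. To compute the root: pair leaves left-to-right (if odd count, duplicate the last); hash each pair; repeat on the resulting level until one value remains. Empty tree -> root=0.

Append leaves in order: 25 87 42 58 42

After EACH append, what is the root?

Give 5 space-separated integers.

After append 25 (leaves=[25]):
  L0: [25]
  root=25
After append 87 (leaves=[25, 87]):
  L0: [25, 87]
  L1: h(25,87)=(25*31+87)%997=862 -> [862]
  root=862
After append 42 (leaves=[25, 87, 42]):
  L0: [25, 87, 42]
  L1: h(25,87)=(25*31+87)%997=862 h(42,42)=(42*31+42)%997=347 -> [862, 347]
  L2: h(862,347)=(862*31+347)%997=150 -> [150]
  root=150
After append 58 (leaves=[25, 87, 42, 58]):
  L0: [25, 87, 42, 58]
  L1: h(25,87)=(25*31+87)%997=862 h(42,58)=(42*31+58)%997=363 -> [862, 363]
  L2: h(862,363)=(862*31+363)%997=166 -> [166]
  root=166
After append 42 (leaves=[25, 87, 42, 58, 42]):
  L0: [25, 87, 42, 58, 42]
  L1: h(25,87)=(25*31+87)%997=862 h(42,58)=(42*31+58)%997=363 h(42,42)=(42*31+42)%997=347 -> [862, 363, 347]
  L2: h(862,363)=(862*31+363)%997=166 h(347,347)=(347*31+347)%997=137 -> [166, 137]
  L3: h(166,137)=(166*31+137)%997=298 -> [298]
  root=298

Answer: 25 862 150 166 298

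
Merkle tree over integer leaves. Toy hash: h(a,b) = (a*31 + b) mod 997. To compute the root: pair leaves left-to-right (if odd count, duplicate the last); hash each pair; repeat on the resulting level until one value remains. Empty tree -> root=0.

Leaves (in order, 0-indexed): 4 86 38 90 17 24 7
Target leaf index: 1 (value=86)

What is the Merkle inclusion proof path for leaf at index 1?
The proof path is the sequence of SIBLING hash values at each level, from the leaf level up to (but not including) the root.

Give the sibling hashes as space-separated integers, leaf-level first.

L0 (leaves): [4, 86, 38, 90, 17, 24, 7], target index=1
L1: h(4,86)=(4*31+86)%997=210 [pair 0] h(38,90)=(38*31+90)%997=271 [pair 1] h(17,24)=(17*31+24)%997=551 [pair 2] h(7,7)=(7*31+7)%997=224 [pair 3] -> [210, 271, 551, 224]
  Sibling for proof at L0: 4
L2: h(210,271)=(210*31+271)%997=799 [pair 0] h(551,224)=(551*31+224)%997=356 [pair 1] -> [799, 356]
  Sibling for proof at L1: 271
L3: h(799,356)=(799*31+356)%997=200 [pair 0] -> [200]
  Sibling for proof at L2: 356
Root: 200
Proof path (sibling hashes from leaf to root): [4, 271, 356]

Answer: 4 271 356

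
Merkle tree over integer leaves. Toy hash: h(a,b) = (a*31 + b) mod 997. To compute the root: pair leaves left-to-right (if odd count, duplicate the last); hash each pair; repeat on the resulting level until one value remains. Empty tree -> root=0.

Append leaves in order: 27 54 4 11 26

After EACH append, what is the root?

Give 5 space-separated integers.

After append 27 (leaves=[27]):
  L0: [27]
  root=27
After append 54 (leaves=[27, 54]):
  L0: [27, 54]
  L1: h(27,54)=(27*31+54)%997=891 -> [891]
  root=891
After append 4 (leaves=[27, 54, 4]):
  L0: [27, 54, 4]
  L1: h(27,54)=(27*31+54)%997=891 h(4,4)=(4*31+4)%997=128 -> [891, 128]
  L2: h(891,128)=(891*31+128)%997=830 -> [830]
  root=830
After append 11 (leaves=[27, 54, 4, 11]):
  L0: [27, 54, 4, 11]
  L1: h(27,54)=(27*31+54)%997=891 h(4,11)=(4*31+11)%997=135 -> [891, 135]
  L2: h(891,135)=(891*31+135)%997=837 -> [837]
  root=837
After append 26 (leaves=[27, 54, 4, 11, 26]):
  L0: [27, 54, 4, 11, 26]
  L1: h(27,54)=(27*31+54)%997=891 h(4,11)=(4*31+11)%997=135 h(26,26)=(26*31+26)%997=832 -> [891, 135, 832]
  L2: h(891,135)=(891*31+135)%997=837 h(832,832)=(832*31+832)%997=702 -> [837, 702]
  L3: h(837,702)=(837*31+702)%997=727 -> [727]
  root=727

Answer: 27 891 830 837 727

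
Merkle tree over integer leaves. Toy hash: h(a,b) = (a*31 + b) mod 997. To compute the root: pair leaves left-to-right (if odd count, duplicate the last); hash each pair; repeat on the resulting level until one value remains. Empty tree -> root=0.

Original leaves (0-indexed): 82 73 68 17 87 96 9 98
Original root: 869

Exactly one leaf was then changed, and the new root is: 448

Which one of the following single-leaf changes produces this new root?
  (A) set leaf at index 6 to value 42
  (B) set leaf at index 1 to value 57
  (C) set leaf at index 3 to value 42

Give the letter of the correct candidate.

Original leaves: [82, 73, 68, 17, 87, 96, 9, 98]
Target new root: 448
Try each candidate change and compute the resulting root:
Candidate A: set leaf[6] = 42 -> leaves = [82, 73, 68, 17, 87, 96, 42, 98]
  L0: [82, 73, 68, 17, 87, 96, 42, 98]
  L1: h(82,73)=(82*31+73)%997=621 h(68,17)=(68*31+17)%997=131 h(87,96)=(87*31+96)%997=799 h(42,98)=(42*31+98)%997=403 -> [621, 131, 799, 403]
  L2: h(621,131)=(621*31+131)%997=439 h(799,403)=(799*31+403)%997=247 -> [439, 247]
  L3: h(439,247)=(439*31+247)%997=895 -> [895]
  root = 895 != target 448
Candidate B: set leaf[1] = 57 -> leaves = [82, 57, 68, 17, 87, 96, 9, 98]
  L0: [82, 57, 68, 17, 87, 96, 9, 98]
  L1: h(82,57)=(82*31+57)%997=605 h(68,17)=(68*31+17)%997=131 h(87,96)=(87*31+96)%997=799 h(9,98)=(9*31+98)%997=377 -> [605, 131, 799, 377]
  L2: h(605,131)=(605*31+131)%997=940 h(799,377)=(799*31+377)%997=221 -> [940, 221]
  L3: h(940,221)=(940*31+221)%997=448 -> [448]
  root = 448 == target 448  ** MATCH **
Candidate C: set leaf[3] = 42 -> leaves = [82, 73, 68, 42, 87, 96, 9, 98]
  L0: [82, 73, 68, 42, 87, 96, 9, 98]
  L1: h(82,73)=(82*31+73)%997=621 h(68,42)=(68*31+42)%997=156 h(87,96)=(87*31+96)%997=799 h(9,98)=(9*31+98)%997=377 -> [621, 156, 799, 377]
  L2: h(621,156)=(621*31+156)%997=464 h(799,377)=(799*31+377)%997=221 -> [464, 221]
  L3: h(464,221)=(464*31+221)%997=647 -> [647]
  root = 647 != target 448
Candidate B produces the target root.

Answer: B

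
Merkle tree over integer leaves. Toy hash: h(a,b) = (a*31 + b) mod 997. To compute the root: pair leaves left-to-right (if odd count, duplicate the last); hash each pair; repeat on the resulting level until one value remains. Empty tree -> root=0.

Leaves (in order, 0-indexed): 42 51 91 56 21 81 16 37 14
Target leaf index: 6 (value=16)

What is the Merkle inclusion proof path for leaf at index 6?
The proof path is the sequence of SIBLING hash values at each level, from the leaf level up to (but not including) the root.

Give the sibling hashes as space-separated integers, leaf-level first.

L0 (leaves): [42, 51, 91, 56, 21, 81, 16, 37, 14], target index=6
L1: h(42,51)=(42*31+51)%997=356 [pair 0] h(91,56)=(91*31+56)%997=883 [pair 1] h(21,81)=(21*31+81)%997=732 [pair 2] h(16,37)=(16*31+37)%997=533 [pair 3] h(14,14)=(14*31+14)%997=448 [pair 4] -> [356, 883, 732, 533, 448]
  Sibling for proof at L0: 37
L2: h(356,883)=(356*31+883)%997=952 [pair 0] h(732,533)=(732*31+533)%997=294 [pair 1] h(448,448)=(448*31+448)%997=378 [pair 2] -> [952, 294, 378]
  Sibling for proof at L1: 732
L3: h(952,294)=(952*31+294)%997=893 [pair 0] h(378,378)=(378*31+378)%997=132 [pair 1] -> [893, 132]
  Sibling for proof at L2: 952
L4: h(893,132)=(893*31+132)%997=896 [pair 0] -> [896]
  Sibling for proof at L3: 132
Root: 896
Proof path (sibling hashes from leaf to root): [37, 732, 952, 132]

Answer: 37 732 952 132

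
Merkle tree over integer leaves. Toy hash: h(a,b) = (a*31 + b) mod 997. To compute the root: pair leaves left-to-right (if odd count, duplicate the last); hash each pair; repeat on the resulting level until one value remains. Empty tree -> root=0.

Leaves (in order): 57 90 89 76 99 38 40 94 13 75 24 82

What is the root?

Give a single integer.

L0: [57, 90, 89, 76, 99, 38, 40, 94, 13, 75, 24, 82]
L1: h(57,90)=(57*31+90)%997=860 h(89,76)=(89*31+76)%997=841 h(99,38)=(99*31+38)%997=116 h(40,94)=(40*31+94)%997=337 h(13,75)=(13*31+75)%997=478 h(24,82)=(24*31+82)%997=826 -> [860, 841, 116, 337, 478, 826]
L2: h(860,841)=(860*31+841)%997=582 h(116,337)=(116*31+337)%997=942 h(478,826)=(478*31+826)%997=689 -> [582, 942, 689]
L3: h(582,942)=(582*31+942)%997=41 h(689,689)=(689*31+689)%997=114 -> [41, 114]
L4: h(41,114)=(41*31+114)%997=388 -> [388]

Answer: 388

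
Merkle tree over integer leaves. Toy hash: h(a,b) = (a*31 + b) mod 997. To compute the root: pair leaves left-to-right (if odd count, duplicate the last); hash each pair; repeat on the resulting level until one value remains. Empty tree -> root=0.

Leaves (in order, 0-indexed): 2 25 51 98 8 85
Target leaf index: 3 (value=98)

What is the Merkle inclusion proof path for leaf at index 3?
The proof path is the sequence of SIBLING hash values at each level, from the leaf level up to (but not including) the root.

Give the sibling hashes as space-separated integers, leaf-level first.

L0 (leaves): [2, 25, 51, 98, 8, 85], target index=3
L1: h(2,25)=(2*31+25)%997=87 [pair 0] h(51,98)=(51*31+98)%997=682 [pair 1] h(8,85)=(8*31+85)%997=333 [pair 2] -> [87, 682, 333]
  Sibling for proof at L0: 51
L2: h(87,682)=(87*31+682)%997=388 [pair 0] h(333,333)=(333*31+333)%997=686 [pair 1] -> [388, 686]
  Sibling for proof at L1: 87
L3: h(388,686)=(388*31+686)%997=750 [pair 0] -> [750]
  Sibling for proof at L2: 686
Root: 750
Proof path (sibling hashes from leaf to root): [51, 87, 686]

Answer: 51 87 686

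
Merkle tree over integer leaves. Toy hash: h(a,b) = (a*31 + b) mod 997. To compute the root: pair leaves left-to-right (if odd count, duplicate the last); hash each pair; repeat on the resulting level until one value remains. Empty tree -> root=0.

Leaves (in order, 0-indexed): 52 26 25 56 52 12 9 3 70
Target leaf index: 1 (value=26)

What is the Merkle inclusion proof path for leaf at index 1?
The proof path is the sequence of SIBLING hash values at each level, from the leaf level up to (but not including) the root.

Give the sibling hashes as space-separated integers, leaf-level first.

L0 (leaves): [52, 26, 25, 56, 52, 12, 9, 3, 70], target index=1
L1: h(52,26)=(52*31+26)%997=641 [pair 0] h(25,56)=(25*31+56)%997=831 [pair 1] h(52,12)=(52*31+12)%997=627 [pair 2] h(9,3)=(9*31+3)%997=282 [pair 3] h(70,70)=(70*31+70)%997=246 [pair 4] -> [641, 831, 627, 282, 246]
  Sibling for proof at L0: 52
L2: h(641,831)=(641*31+831)%997=762 [pair 0] h(627,282)=(627*31+282)%997=776 [pair 1] h(246,246)=(246*31+246)%997=893 [pair 2] -> [762, 776, 893]
  Sibling for proof at L1: 831
L3: h(762,776)=(762*31+776)%997=470 [pair 0] h(893,893)=(893*31+893)%997=660 [pair 1] -> [470, 660]
  Sibling for proof at L2: 776
L4: h(470,660)=(470*31+660)%997=275 [pair 0] -> [275]
  Sibling for proof at L3: 660
Root: 275
Proof path (sibling hashes from leaf to root): [52, 831, 776, 660]

Answer: 52 831 776 660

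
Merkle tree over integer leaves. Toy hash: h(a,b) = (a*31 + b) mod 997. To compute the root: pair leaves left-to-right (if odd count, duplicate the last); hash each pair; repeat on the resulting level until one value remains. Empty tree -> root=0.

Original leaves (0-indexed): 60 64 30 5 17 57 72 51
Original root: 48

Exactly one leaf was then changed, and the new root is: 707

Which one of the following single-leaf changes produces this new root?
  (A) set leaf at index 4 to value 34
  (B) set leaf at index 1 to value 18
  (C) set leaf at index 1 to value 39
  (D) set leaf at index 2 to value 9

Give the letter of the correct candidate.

Answer: B

Derivation:
Original leaves: [60, 64, 30, 5, 17, 57, 72, 51]
Target new root: 707
Try each candidate change and compute the resulting root:
Candidate A: set leaf[4] = 34 -> leaves = [60, 64, 30, 5, 34, 57, 72, 51]
  L0: [60, 64, 30, 5, 34, 57, 72, 51]
  L1: h(60,64)=(60*31+64)%997=927 h(30,5)=(30*31+5)%997=935 h(34,57)=(34*31+57)%997=114 h(72,51)=(72*31+51)%997=289 -> [927, 935, 114, 289]
  L2: h(927,935)=(927*31+935)%997=759 h(114,289)=(114*31+289)%997=832 -> [759, 832]
  L3: h(759,832)=(759*31+832)%997=433 -> [433]
  root = 433 != target 707
Candidate B: set leaf[1] = 18 -> leaves = [60, 18, 30, 5, 17, 57, 72, 51]
  L0: [60, 18, 30, 5, 17, 57, 72, 51]
  L1: h(60,18)=(60*31+18)%997=881 h(30,5)=(30*31+5)%997=935 h(17,57)=(17*31+57)%997=584 h(72,51)=(72*31+51)%997=289 -> [881, 935, 584, 289]
  L2: h(881,935)=(881*31+935)%997=330 h(584,289)=(584*31+289)%997=447 -> [330, 447]
  L3: h(330,447)=(330*31+447)%997=707 -> [707]
  root = 707 == target 707  ** MATCH **
Candidate C: set leaf[1] = 39 -> leaves = [60, 39, 30, 5, 17, 57, 72, 51]
  L0: [60, 39, 30, 5, 17, 57, 72, 51]
  L1: h(60,39)=(60*31+39)%997=902 h(30,5)=(30*31+5)%997=935 h(17,57)=(17*31+57)%997=584 h(72,51)=(72*31+51)%997=289 -> [902, 935, 584, 289]
  L2: h(902,935)=(902*31+935)%997=981 h(584,289)=(584*31+289)%997=447 -> [981, 447]
  L3: h(981,447)=(981*31+447)%997=948 -> [948]
  root = 948 != target 707
Candidate D: set leaf[2] = 9 -> leaves = [60, 64, 9, 5, 17, 57, 72, 51]
  L0: [60, 64, 9, 5, 17, 57, 72, 51]
  L1: h(60,64)=(60*31+64)%997=927 h(9,5)=(9*31+5)%997=284 h(17,57)=(17*31+57)%997=584 h(72,51)=(72*31+51)%997=289 -> [927, 284, 584, 289]
  L2: h(927,284)=(927*31+284)%997=108 h(584,289)=(584*31+289)%997=447 -> [108, 447]
  L3: h(108,447)=(108*31+447)%997=804 -> [804]
  root = 804 != target 707
Candidate B produces the target root.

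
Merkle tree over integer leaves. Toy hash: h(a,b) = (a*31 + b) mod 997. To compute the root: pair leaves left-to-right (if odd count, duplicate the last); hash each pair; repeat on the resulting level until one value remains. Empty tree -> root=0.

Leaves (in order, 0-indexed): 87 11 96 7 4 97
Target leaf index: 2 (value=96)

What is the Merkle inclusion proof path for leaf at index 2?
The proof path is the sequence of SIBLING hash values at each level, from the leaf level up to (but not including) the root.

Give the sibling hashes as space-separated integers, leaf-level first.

L0 (leaves): [87, 11, 96, 7, 4, 97], target index=2
L1: h(87,11)=(87*31+11)%997=714 [pair 0] h(96,7)=(96*31+7)%997=989 [pair 1] h(4,97)=(4*31+97)%997=221 [pair 2] -> [714, 989, 221]
  Sibling for proof at L0: 7
L2: h(714,989)=(714*31+989)%997=192 [pair 0] h(221,221)=(221*31+221)%997=93 [pair 1] -> [192, 93]
  Sibling for proof at L1: 714
L3: h(192,93)=(192*31+93)%997=63 [pair 0] -> [63]
  Sibling for proof at L2: 93
Root: 63
Proof path (sibling hashes from leaf to root): [7, 714, 93]

Answer: 7 714 93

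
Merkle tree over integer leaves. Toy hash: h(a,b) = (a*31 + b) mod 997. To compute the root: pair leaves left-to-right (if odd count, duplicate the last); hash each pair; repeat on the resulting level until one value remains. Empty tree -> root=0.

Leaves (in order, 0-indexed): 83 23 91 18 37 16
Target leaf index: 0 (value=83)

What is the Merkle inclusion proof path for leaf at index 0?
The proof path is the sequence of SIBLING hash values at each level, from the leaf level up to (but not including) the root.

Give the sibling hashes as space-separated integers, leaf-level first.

L0 (leaves): [83, 23, 91, 18, 37, 16], target index=0
L1: h(83,23)=(83*31+23)%997=602 [pair 0] h(91,18)=(91*31+18)%997=845 [pair 1] h(37,16)=(37*31+16)%997=166 [pair 2] -> [602, 845, 166]
  Sibling for proof at L0: 23
L2: h(602,845)=(602*31+845)%997=564 [pair 0] h(166,166)=(166*31+166)%997=327 [pair 1] -> [564, 327]
  Sibling for proof at L1: 845
L3: h(564,327)=(564*31+327)%997=862 [pair 0] -> [862]
  Sibling for proof at L2: 327
Root: 862
Proof path (sibling hashes from leaf to root): [23, 845, 327]

Answer: 23 845 327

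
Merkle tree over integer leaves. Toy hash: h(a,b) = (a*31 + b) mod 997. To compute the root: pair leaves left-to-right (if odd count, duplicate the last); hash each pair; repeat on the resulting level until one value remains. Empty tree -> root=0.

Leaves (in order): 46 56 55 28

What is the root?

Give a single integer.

L0: [46, 56, 55, 28]
L1: h(46,56)=(46*31+56)%997=485 h(55,28)=(55*31+28)%997=736 -> [485, 736]
L2: h(485,736)=(485*31+736)%997=816 -> [816]

Answer: 816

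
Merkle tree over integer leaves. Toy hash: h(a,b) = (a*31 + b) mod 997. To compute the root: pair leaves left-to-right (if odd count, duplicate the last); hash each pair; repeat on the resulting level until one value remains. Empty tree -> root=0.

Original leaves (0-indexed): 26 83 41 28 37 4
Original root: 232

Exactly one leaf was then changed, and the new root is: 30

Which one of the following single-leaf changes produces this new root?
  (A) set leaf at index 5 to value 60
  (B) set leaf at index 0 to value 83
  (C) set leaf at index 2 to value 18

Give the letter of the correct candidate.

Original leaves: [26, 83, 41, 28, 37, 4]
Target new root: 30
Try each candidate change and compute the resulting root:
Candidate A: set leaf[5] = 60 -> leaves = [26, 83, 41, 28, 37, 60]
  L0: [26, 83, 41, 28, 37, 60]
  L1: h(26,83)=(26*31+83)%997=889 h(41,28)=(41*31+28)%997=302 h(37,60)=(37*31+60)%997=210 -> [889, 302, 210]
  L2: h(889,302)=(889*31+302)%997=942 h(210,210)=(210*31+210)%997=738 -> [942, 738]
  L3: h(942,738)=(942*31+738)%997=30 -> [30]
  root = 30 == target 30  ** MATCH **
Candidate B: set leaf[0] = 83 -> leaves = [83, 83, 41, 28, 37, 4]
  L0: [83, 83, 41, 28, 37, 4]
  L1: h(83,83)=(83*31+83)%997=662 h(41,28)=(41*31+28)%997=302 h(37,4)=(37*31+4)%997=154 -> [662, 302, 154]
  L2: h(662,302)=(662*31+302)%997=884 h(154,154)=(154*31+154)%997=940 -> [884, 940]
  L3: h(884,940)=(884*31+940)%997=428 -> [428]
  root = 428 != target 30
Candidate C: set leaf[2] = 18 -> leaves = [26, 83, 18, 28, 37, 4]
  L0: [26, 83, 18, 28, 37, 4]
  L1: h(26,83)=(26*31+83)%997=889 h(18,28)=(18*31+28)%997=586 h(37,4)=(37*31+4)%997=154 -> [889, 586, 154]
  L2: h(889,586)=(889*31+586)%997=229 h(154,154)=(154*31+154)%997=940 -> [229, 940]
  L3: h(229,940)=(229*31+940)%997=63 -> [63]
  root = 63 != target 30
Candidate A produces the target root.

Answer: A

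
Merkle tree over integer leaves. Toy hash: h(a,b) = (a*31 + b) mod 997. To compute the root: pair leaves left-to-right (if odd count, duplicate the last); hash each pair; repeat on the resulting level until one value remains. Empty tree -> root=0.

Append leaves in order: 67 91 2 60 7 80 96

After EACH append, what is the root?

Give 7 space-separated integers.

After append 67 (leaves=[67]):
  L0: [67]
  root=67
After append 91 (leaves=[67, 91]):
  L0: [67, 91]
  L1: h(67,91)=(67*31+91)%997=174 -> [174]
  root=174
After append 2 (leaves=[67, 91, 2]):
  L0: [67, 91, 2]
  L1: h(67,91)=(67*31+91)%997=174 h(2,2)=(2*31+2)%997=64 -> [174, 64]
  L2: h(174,64)=(174*31+64)%997=473 -> [473]
  root=473
After append 60 (leaves=[67, 91, 2, 60]):
  L0: [67, 91, 2, 60]
  L1: h(67,91)=(67*31+91)%997=174 h(2,60)=(2*31+60)%997=122 -> [174, 122]
  L2: h(174,122)=(174*31+122)%997=531 -> [531]
  root=531
After append 7 (leaves=[67, 91, 2, 60, 7]):
  L0: [67, 91, 2, 60, 7]
  L1: h(67,91)=(67*31+91)%997=174 h(2,60)=(2*31+60)%997=122 h(7,7)=(7*31+7)%997=224 -> [174, 122, 224]
  L2: h(174,122)=(174*31+122)%997=531 h(224,224)=(224*31+224)%997=189 -> [531, 189]
  L3: h(531,189)=(531*31+189)%997=698 -> [698]
  root=698
After append 80 (leaves=[67, 91, 2, 60, 7, 80]):
  L0: [67, 91, 2, 60, 7, 80]
  L1: h(67,91)=(67*31+91)%997=174 h(2,60)=(2*31+60)%997=122 h(7,80)=(7*31+80)%997=297 -> [174, 122, 297]
  L2: h(174,122)=(174*31+122)%997=531 h(297,297)=(297*31+297)%997=531 -> [531, 531]
  L3: h(531,531)=(531*31+531)%997=43 -> [43]
  root=43
After append 96 (leaves=[67, 91, 2, 60, 7, 80, 96]):
  L0: [67, 91, 2, 60, 7, 80, 96]
  L1: h(67,91)=(67*31+91)%997=174 h(2,60)=(2*31+60)%997=122 h(7,80)=(7*31+80)%997=297 h(96,96)=(96*31+96)%997=81 -> [174, 122, 297, 81]
  L2: h(174,122)=(174*31+122)%997=531 h(297,81)=(297*31+81)%997=315 -> [531, 315]
  L3: h(531,315)=(531*31+315)%997=824 -> [824]
  root=824

Answer: 67 174 473 531 698 43 824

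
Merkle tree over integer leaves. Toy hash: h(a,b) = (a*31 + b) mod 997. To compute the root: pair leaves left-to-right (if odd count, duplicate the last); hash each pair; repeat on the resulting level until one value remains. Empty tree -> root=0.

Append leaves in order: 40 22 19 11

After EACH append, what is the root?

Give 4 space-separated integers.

Answer: 40 265 847 839

Derivation:
After append 40 (leaves=[40]):
  L0: [40]
  root=40
After append 22 (leaves=[40, 22]):
  L0: [40, 22]
  L1: h(40,22)=(40*31+22)%997=265 -> [265]
  root=265
After append 19 (leaves=[40, 22, 19]):
  L0: [40, 22, 19]
  L1: h(40,22)=(40*31+22)%997=265 h(19,19)=(19*31+19)%997=608 -> [265, 608]
  L2: h(265,608)=(265*31+608)%997=847 -> [847]
  root=847
After append 11 (leaves=[40, 22, 19, 11]):
  L0: [40, 22, 19, 11]
  L1: h(40,22)=(40*31+22)%997=265 h(19,11)=(19*31+11)%997=600 -> [265, 600]
  L2: h(265,600)=(265*31+600)%997=839 -> [839]
  root=839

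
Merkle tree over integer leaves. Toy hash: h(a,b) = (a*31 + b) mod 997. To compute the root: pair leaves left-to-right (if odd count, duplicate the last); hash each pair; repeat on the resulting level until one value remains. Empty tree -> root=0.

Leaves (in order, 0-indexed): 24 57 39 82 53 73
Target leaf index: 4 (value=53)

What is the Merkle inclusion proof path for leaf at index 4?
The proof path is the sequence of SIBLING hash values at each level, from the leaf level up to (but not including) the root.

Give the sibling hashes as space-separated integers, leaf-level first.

Answer: 73 719 200

Derivation:
L0 (leaves): [24, 57, 39, 82, 53, 73], target index=4
L1: h(24,57)=(24*31+57)%997=801 [pair 0] h(39,82)=(39*31+82)%997=294 [pair 1] h(53,73)=(53*31+73)%997=719 [pair 2] -> [801, 294, 719]
  Sibling for proof at L0: 73
L2: h(801,294)=(801*31+294)%997=200 [pair 0] h(719,719)=(719*31+719)%997=77 [pair 1] -> [200, 77]
  Sibling for proof at L1: 719
L3: h(200,77)=(200*31+77)%997=295 [pair 0] -> [295]
  Sibling for proof at L2: 200
Root: 295
Proof path (sibling hashes from leaf to root): [73, 719, 200]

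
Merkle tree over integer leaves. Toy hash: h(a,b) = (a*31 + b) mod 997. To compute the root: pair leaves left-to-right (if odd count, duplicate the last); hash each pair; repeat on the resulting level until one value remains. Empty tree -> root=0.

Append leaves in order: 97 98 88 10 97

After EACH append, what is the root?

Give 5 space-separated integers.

Answer: 97 114 368 290 642

Derivation:
After append 97 (leaves=[97]):
  L0: [97]
  root=97
After append 98 (leaves=[97, 98]):
  L0: [97, 98]
  L1: h(97,98)=(97*31+98)%997=114 -> [114]
  root=114
After append 88 (leaves=[97, 98, 88]):
  L0: [97, 98, 88]
  L1: h(97,98)=(97*31+98)%997=114 h(88,88)=(88*31+88)%997=822 -> [114, 822]
  L2: h(114,822)=(114*31+822)%997=368 -> [368]
  root=368
After append 10 (leaves=[97, 98, 88, 10]):
  L0: [97, 98, 88, 10]
  L1: h(97,98)=(97*31+98)%997=114 h(88,10)=(88*31+10)%997=744 -> [114, 744]
  L2: h(114,744)=(114*31+744)%997=290 -> [290]
  root=290
After append 97 (leaves=[97, 98, 88, 10, 97]):
  L0: [97, 98, 88, 10, 97]
  L1: h(97,98)=(97*31+98)%997=114 h(88,10)=(88*31+10)%997=744 h(97,97)=(97*31+97)%997=113 -> [114, 744, 113]
  L2: h(114,744)=(114*31+744)%997=290 h(113,113)=(113*31+113)%997=625 -> [290, 625]
  L3: h(290,625)=(290*31+625)%997=642 -> [642]
  root=642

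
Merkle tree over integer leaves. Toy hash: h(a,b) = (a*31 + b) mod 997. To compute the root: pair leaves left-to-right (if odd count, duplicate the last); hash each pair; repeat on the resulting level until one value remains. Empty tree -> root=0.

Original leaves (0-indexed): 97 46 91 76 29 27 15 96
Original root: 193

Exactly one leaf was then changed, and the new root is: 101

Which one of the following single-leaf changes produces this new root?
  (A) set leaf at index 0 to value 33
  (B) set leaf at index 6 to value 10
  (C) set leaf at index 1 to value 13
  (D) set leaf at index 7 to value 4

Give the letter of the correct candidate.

Answer: D

Derivation:
Original leaves: [97, 46, 91, 76, 29, 27, 15, 96]
Target new root: 101
Try each candidate change and compute the resulting root:
Candidate A: set leaf[0] = 33 -> leaves = [33, 46, 91, 76, 29, 27, 15, 96]
  L0: [33, 46, 91, 76, 29, 27, 15, 96]
  L1: h(33,46)=(33*31+46)%997=72 h(91,76)=(91*31+76)%997=903 h(29,27)=(29*31+27)%997=926 h(15,96)=(15*31+96)%997=561 -> [72, 903, 926, 561]
  L2: h(72,903)=(72*31+903)%997=144 h(926,561)=(926*31+561)%997=354 -> [144, 354]
  L3: h(144,354)=(144*31+354)%997=830 -> [830]
  root = 830 != target 101
Candidate B: set leaf[6] = 10 -> leaves = [97, 46, 91, 76, 29, 27, 10, 96]
  L0: [97, 46, 91, 76, 29, 27, 10, 96]
  L1: h(97,46)=(97*31+46)%997=62 h(91,76)=(91*31+76)%997=903 h(29,27)=(29*31+27)%997=926 h(10,96)=(10*31+96)%997=406 -> [62, 903, 926, 406]
  L2: h(62,903)=(62*31+903)%997=831 h(926,406)=(926*31+406)%997=199 -> [831, 199]
  L3: h(831,199)=(831*31+199)%997=38 -> [38]
  root = 38 != target 101
Candidate C: set leaf[1] = 13 -> leaves = [97, 13, 91, 76, 29, 27, 15, 96]
  L0: [97, 13, 91, 76, 29, 27, 15, 96]
  L1: h(97,13)=(97*31+13)%997=29 h(91,76)=(91*31+76)%997=903 h(29,27)=(29*31+27)%997=926 h(15,96)=(15*31+96)%997=561 -> [29, 903, 926, 561]
  L2: h(29,903)=(29*31+903)%997=805 h(926,561)=(926*31+561)%997=354 -> [805, 354]
  L3: h(805,354)=(805*31+354)%997=384 -> [384]
  root = 384 != target 101
Candidate D: set leaf[7] = 4 -> leaves = [97, 46, 91, 76, 29, 27, 15, 4]
  L0: [97, 46, 91, 76, 29, 27, 15, 4]
  L1: h(97,46)=(97*31+46)%997=62 h(91,76)=(91*31+76)%997=903 h(29,27)=(29*31+27)%997=926 h(15,4)=(15*31+4)%997=469 -> [62, 903, 926, 469]
  L2: h(62,903)=(62*31+903)%997=831 h(926,469)=(926*31+469)%997=262 -> [831, 262]
  L3: h(831,262)=(831*31+262)%997=101 -> [101]
  root = 101 == target 101  ** MATCH **
Candidate D produces the target root.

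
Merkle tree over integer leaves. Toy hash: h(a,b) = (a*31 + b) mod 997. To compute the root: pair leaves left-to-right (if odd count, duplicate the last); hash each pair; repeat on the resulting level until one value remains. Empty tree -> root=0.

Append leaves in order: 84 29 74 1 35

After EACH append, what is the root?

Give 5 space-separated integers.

After append 84 (leaves=[84]):
  L0: [84]
  root=84
After append 29 (leaves=[84, 29]):
  L0: [84, 29]
  L1: h(84,29)=(84*31+29)%997=639 -> [639]
  root=639
After append 74 (leaves=[84, 29, 74]):
  L0: [84, 29, 74]
  L1: h(84,29)=(84*31+29)%997=639 h(74,74)=(74*31+74)%997=374 -> [639, 374]
  L2: h(639,374)=(639*31+374)%997=243 -> [243]
  root=243
After append 1 (leaves=[84, 29, 74, 1]):
  L0: [84, 29, 74, 1]
  L1: h(84,29)=(84*31+29)%997=639 h(74,1)=(74*31+1)%997=301 -> [639, 301]
  L2: h(639,301)=(639*31+301)%997=170 -> [170]
  root=170
After append 35 (leaves=[84, 29, 74, 1, 35]):
  L0: [84, 29, 74, 1, 35]
  L1: h(84,29)=(84*31+29)%997=639 h(74,1)=(74*31+1)%997=301 h(35,35)=(35*31+35)%997=123 -> [639, 301, 123]
  L2: h(639,301)=(639*31+301)%997=170 h(123,123)=(123*31+123)%997=945 -> [170, 945]
  L3: h(170,945)=(170*31+945)%997=233 -> [233]
  root=233

Answer: 84 639 243 170 233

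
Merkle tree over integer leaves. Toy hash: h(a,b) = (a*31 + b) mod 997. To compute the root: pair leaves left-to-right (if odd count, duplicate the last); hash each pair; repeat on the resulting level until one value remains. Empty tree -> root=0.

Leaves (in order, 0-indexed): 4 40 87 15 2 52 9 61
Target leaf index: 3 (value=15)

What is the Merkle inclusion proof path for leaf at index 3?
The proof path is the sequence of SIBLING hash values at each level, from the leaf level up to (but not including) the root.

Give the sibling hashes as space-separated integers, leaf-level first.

L0 (leaves): [4, 40, 87, 15, 2, 52, 9, 61], target index=3
L1: h(4,40)=(4*31+40)%997=164 [pair 0] h(87,15)=(87*31+15)%997=718 [pair 1] h(2,52)=(2*31+52)%997=114 [pair 2] h(9,61)=(9*31+61)%997=340 [pair 3] -> [164, 718, 114, 340]
  Sibling for proof at L0: 87
L2: h(164,718)=(164*31+718)%997=817 [pair 0] h(114,340)=(114*31+340)%997=883 [pair 1] -> [817, 883]
  Sibling for proof at L1: 164
L3: h(817,883)=(817*31+883)%997=288 [pair 0] -> [288]
  Sibling for proof at L2: 883
Root: 288
Proof path (sibling hashes from leaf to root): [87, 164, 883]

Answer: 87 164 883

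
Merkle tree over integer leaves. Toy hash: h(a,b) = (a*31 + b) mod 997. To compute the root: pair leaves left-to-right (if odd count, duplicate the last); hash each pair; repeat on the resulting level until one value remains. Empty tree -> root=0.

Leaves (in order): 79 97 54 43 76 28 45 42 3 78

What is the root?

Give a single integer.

L0: [79, 97, 54, 43, 76, 28, 45, 42, 3, 78]
L1: h(79,97)=(79*31+97)%997=552 h(54,43)=(54*31+43)%997=720 h(76,28)=(76*31+28)%997=390 h(45,42)=(45*31+42)%997=440 h(3,78)=(3*31+78)%997=171 -> [552, 720, 390, 440, 171]
L2: h(552,720)=(552*31+720)%997=883 h(390,440)=(390*31+440)%997=566 h(171,171)=(171*31+171)%997=487 -> [883, 566, 487]
L3: h(883,566)=(883*31+566)%997=23 h(487,487)=(487*31+487)%997=629 -> [23, 629]
L4: h(23,629)=(23*31+629)%997=345 -> [345]

Answer: 345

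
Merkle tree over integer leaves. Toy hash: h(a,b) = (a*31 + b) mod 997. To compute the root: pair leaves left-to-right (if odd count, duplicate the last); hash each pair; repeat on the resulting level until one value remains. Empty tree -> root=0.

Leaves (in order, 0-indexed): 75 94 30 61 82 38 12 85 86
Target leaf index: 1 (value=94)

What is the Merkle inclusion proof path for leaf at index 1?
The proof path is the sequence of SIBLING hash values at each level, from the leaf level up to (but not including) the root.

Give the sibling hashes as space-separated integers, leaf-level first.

L0 (leaves): [75, 94, 30, 61, 82, 38, 12, 85, 86], target index=1
L1: h(75,94)=(75*31+94)%997=425 [pair 0] h(30,61)=(30*31+61)%997=991 [pair 1] h(82,38)=(82*31+38)%997=586 [pair 2] h(12,85)=(12*31+85)%997=457 [pair 3] h(86,86)=(86*31+86)%997=758 [pair 4] -> [425, 991, 586, 457, 758]
  Sibling for proof at L0: 75
L2: h(425,991)=(425*31+991)%997=208 [pair 0] h(586,457)=(586*31+457)%997=677 [pair 1] h(758,758)=(758*31+758)%997=328 [pair 2] -> [208, 677, 328]
  Sibling for proof at L1: 991
L3: h(208,677)=(208*31+677)%997=146 [pair 0] h(328,328)=(328*31+328)%997=526 [pair 1] -> [146, 526]
  Sibling for proof at L2: 677
L4: h(146,526)=(146*31+526)%997=67 [pair 0] -> [67]
  Sibling for proof at L3: 526
Root: 67
Proof path (sibling hashes from leaf to root): [75, 991, 677, 526]

Answer: 75 991 677 526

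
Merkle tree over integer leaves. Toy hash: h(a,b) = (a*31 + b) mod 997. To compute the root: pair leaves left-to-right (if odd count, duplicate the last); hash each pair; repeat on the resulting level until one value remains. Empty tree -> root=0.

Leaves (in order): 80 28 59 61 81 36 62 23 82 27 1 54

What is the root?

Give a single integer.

L0: [80, 28, 59, 61, 81, 36, 62, 23, 82, 27, 1, 54]
L1: h(80,28)=(80*31+28)%997=514 h(59,61)=(59*31+61)%997=893 h(81,36)=(81*31+36)%997=553 h(62,23)=(62*31+23)%997=948 h(82,27)=(82*31+27)%997=575 h(1,54)=(1*31+54)%997=85 -> [514, 893, 553, 948, 575, 85]
L2: h(514,893)=(514*31+893)%997=875 h(553,948)=(553*31+948)%997=145 h(575,85)=(575*31+85)%997=961 -> [875, 145, 961]
L3: h(875,145)=(875*31+145)%997=351 h(961,961)=(961*31+961)%997=842 -> [351, 842]
L4: h(351,842)=(351*31+842)%997=756 -> [756]

Answer: 756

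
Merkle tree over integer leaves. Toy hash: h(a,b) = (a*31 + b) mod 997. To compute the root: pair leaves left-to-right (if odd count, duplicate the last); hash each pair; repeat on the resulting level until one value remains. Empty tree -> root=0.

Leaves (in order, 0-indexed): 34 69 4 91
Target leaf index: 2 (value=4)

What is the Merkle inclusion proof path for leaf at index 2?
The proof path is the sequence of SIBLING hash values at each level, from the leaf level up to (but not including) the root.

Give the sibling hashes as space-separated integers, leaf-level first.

Answer: 91 126

Derivation:
L0 (leaves): [34, 69, 4, 91], target index=2
L1: h(34,69)=(34*31+69)%997=126 [pair 0] h(4,91)=(4*31+91)%997=215 [pair 1] -> [126, 215]
  Sibling for proof at L0: 91
L2: h(126,215)=(126*31+215)%997=133 [pair 0] -> [133]
  Sibling for proof at L1: 126
Root: 133
Proof path (sibling hashes from leaf to root): [91, 126]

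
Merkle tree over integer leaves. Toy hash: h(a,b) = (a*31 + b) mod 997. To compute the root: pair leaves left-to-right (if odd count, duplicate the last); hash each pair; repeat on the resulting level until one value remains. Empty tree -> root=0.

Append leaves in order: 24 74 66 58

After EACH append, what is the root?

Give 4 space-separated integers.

After append 24 (leaves=[24]):
  L0: [24]
  root=24
After append 74 (leaves=[24, 74]):
  L0: [24, 74]
  L1: h(24,74)=(24*31+74)%997=818 -> [818]
  root=818
After append 66 (leaves=[24, 74, 66]):
  L0: [24, 74, 66]
  L1: h(24,74)=(24*31+74)%997=818 h(66,66)=(66*31+66)%997=118 -> [818, 118]
  L2: h(818,118)=(818*31+118)%997=551 -> [551]
  root=551
After append 58 (leaves=[24, 74, 66, 58]):
  L0: [24, 74, 66, 58]
  L1: h(24,74)=(24*31+74)%997=818 h(66,58)=(66*31+58)%997=110 -> [818, 110]
  L2: h(818,110)=(818*31+110)%997=543 -> [543]
  root=543

Answer: 24 818 551 543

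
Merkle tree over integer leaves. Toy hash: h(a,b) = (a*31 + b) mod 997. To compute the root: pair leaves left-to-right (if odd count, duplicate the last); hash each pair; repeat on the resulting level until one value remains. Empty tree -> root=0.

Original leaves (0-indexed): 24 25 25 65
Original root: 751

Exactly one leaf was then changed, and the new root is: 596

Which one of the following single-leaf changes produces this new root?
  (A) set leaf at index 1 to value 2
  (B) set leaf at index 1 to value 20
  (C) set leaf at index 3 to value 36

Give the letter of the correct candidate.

Original leaves: [24, 25, 25, 65]
Target new root: 596
Try each candidate change and compute the resulting root:
Candidate A: set leaf[1] = 2 -> leaves = [24, 2, 25, 65]
  L0: [24, 2, 25, 65]
  L1: h(24,2)=(24*31+2)%997=746 h(25,65)=(25*31+65)%997=840 -> [746, 840]
  L2: h(746,840)=(746*31+840)%997=38 -> [38]
  root = 38 != target 596
Candidate B: set leaf[1] = 20 -> leaves = [24, 20, 25, 65]
  L0: [24, 20, 25, 65]
  L1: h(24,20)=(24*31+20)%997=764 h(25,65)=(25*31+65)%997=840 -> [764, 840]
  L2: h(764,840)=(764*31+840)%997=596 -> [596]
  root = 596 == target 596  ** MATCH **
Candidate C: set leaf[3] = 36 -> leaves = [24, 25, 25, 36]
  L0: [24, 25, 25, 36]
  L1: h(24,25)=(24*31+25)%997=769 h(25,36)=(25*31+36)%997=811 -> [769, 811]
  L2: h(769,811)=(769*31+811)%997=722 -> [722]
  root = 722 != target 596
Candidate B produces the target root.

Answer: B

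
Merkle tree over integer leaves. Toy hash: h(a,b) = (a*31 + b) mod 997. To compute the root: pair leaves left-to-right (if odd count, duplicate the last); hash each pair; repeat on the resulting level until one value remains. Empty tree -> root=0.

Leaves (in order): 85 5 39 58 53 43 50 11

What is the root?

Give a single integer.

L0: [85, 5, 39, 58, 53, 43, 50, 11]
L1: h(85,5)=(85*31+5)%997=646 h(39,58)=(39*31+58)%997=270 h(53,43)=(53*31+43)%997=689 h(50,11)=(50*31+11)%997=564 -> [646, 270, 689, 564]
L2: h(646,270)=(646*31+270)%997=356 h(689,564)=(689*31+564)%997=986 -> [356, 986]
L3: h(356,986)=(356*31+986)%997=58 -> [58]

Answer: 58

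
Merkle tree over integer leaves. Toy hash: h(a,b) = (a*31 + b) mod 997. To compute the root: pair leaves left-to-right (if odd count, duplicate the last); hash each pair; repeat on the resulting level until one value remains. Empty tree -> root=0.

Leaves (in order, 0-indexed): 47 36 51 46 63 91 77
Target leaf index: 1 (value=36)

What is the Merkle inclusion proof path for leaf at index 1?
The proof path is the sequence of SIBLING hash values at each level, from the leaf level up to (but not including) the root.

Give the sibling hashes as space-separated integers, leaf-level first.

Answer: 47 630 26

Derivation:
L0 (leaves): [47, 36, 51, 46, 63, 91, 77], target index=1
L1: h(47,36)=(47*31+36)%997=496 [pair 0] h(51,46)=(51*31+46)%997=630 [pair 1] h(63,91)=(63*31+91)%997=50 [pair 2] h(77,77)=(77*31+77)%997=470 [pair 3] -> [496, 630, 50, 470]
  Sibling for proof at L0: 47
L2: h(496,630)=(496*31+630)%997=54 [pair 0] h(50,470)=(50*31+470)%997=26 [pair 1] -> [54, 26]
  Sibling for proof at L1: 630
L3: h(54,26)=(54*31+26)%997=703 [pair 0] -> [703]
  Sibling for proof at L2: 26
Root: 703
Proof path (sibling hashes from leaf to root): [47, 630, 26]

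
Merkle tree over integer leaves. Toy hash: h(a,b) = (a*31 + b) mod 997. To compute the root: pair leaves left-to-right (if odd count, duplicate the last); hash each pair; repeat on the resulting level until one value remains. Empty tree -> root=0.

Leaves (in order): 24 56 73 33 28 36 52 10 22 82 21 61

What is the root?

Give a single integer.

L0: [24, 56, 73, 33, 28, 36, 52, 10, 22, 82, 21, 61]
L1: h(24,56)=(24*31+56)%997=800 h(73,33)=(73*31+33)%997=302 h(28,36)=(28*31+36)%997=904 h(52,10)=(52*31+10)%997=625 h(22,82)=(22*31+82)%997=764 h(21,61)=(21*31+61)%997=712 -> [800, 302, 904, 625, 764, 712]
L2: h(800,302)=(800*31+302)%997=177 h(904,625)=(904*31+625)%997=733 h(764,712)=(764*31+712)%997=468 -> [177, 733, 468]
L3: h(177,733)=(177*31+733)%997=238 h(468,468)=(468*31+468)%997=21 -> [238, 21]
L4: h(238,21)=(238*31+21)%997=420 -> [420]

Answer: 420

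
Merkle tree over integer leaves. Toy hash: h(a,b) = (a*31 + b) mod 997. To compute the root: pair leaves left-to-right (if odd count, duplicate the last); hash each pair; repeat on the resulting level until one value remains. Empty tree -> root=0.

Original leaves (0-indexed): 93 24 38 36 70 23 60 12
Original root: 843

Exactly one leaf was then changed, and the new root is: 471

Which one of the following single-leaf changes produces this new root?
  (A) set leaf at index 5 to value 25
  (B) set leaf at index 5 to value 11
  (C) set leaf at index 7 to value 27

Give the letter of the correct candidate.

Original leaves: [93, 24, 38, 36, 70, 23, 60, 12]
Target new root: 471
Try each candidate change and compute the resulting root:
Candidate A: set leaf[5] = 25 -> leaves = [93, 24, 38, 36, 70, 25, 60, 12]
  L0: [93, 24, 38, 36, 70, 25, 60, 12]
  L1: h(93,24)=(93*31+24)%997=913 h(38,36)=(38*31+36)%997=217 h(70,25)=(70*31+25)%997=201 h(60,12)=(60*31+12)%997=875 -> [913, 217, 201, 875]
  L2: h(913,217)=(913*31+217)%997=604 h(201,875)=(201*31+875)%997=127 -> [604, 127]
  L3: h(604,127)=(604*31+127)%997=905 -> [905]
  root = 905 != target 471
Candidate B: set leaf[5] = 11 -> leaves = [93, 24, 38, 36, 70, 11, 60, 12]
  L0: [93, 24, 38, 36, 70, 11, 60, 12]
  L1: h(93,24)=(93*31+24)%997=913 h(38,36)=(38*31+36)%997=217 h(70,11)=(70*31+11)%997=187 h(60,12)=(60*31+12)%997=875 -> [913, 217, 187, 875]
  L2: h(913,217)=(913*31+217)%997=604 h(187,875)=(187*31+875)%997=690 -> [604, 690]
  L3: h(604,690)=(604*31+690)%997=471 -> [471]
  root = 471 == target 471  ** MATCH **
Candidate C: set leaf[7] = 27 -> leaves = [93, 24, 38, 36, 70, 23, 60, 27]
  L0: [93, 24, 38, 36, 70, 23, 60, 27]
  L1: h(93,24)=(93*31+24)%997=913 h(38,36)=(38*31+36)%997=217 h(70,23)=(70*31+23)%997=199 h(60,27)=(60*31+27)%997=890 -> [913, 217, 199, 890]
  L2: h(913,217)=(913*31+217)%997=604 h(199,890)=(199*31+890)%997=80 -> [604, 80]
  L3: h(604,80)=(604*31+80)%997=858 -> [858]
  root = 858 != target 471
Candidate B produces the target root.

Answer: B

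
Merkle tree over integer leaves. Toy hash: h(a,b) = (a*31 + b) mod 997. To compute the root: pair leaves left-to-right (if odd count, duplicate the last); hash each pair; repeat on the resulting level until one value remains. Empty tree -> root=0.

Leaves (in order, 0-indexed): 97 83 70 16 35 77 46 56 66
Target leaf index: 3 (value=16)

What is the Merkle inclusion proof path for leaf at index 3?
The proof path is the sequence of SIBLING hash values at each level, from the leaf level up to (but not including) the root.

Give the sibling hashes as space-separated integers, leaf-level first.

Answer: 70 99 615 195

Derivation:
L0 (leaves): [97, 83, 70, 16, 35, 77, 46, 56, 66], target index=3
L1: h(97,83)=(97*31+83)%997=99 [pair 0] h(70,16)=(70*31+16)%997=192 [pair 1] h(35,77)=(35*31+77)%997=165 [pair 2] h(46,56)=(46*31+56)%997=485 [pair 3] h(66,66)=(66*31+66)%997=118 [pair 4] -> [99, 192, 165, 485, 118]
  Sibling for proof at L0: 70
L2: h(99,192)=(99*31+192)%997=270 [pair 0] h(165,485)=(165*31+485)%997=615 [pair 1] h(118,118)=(118*31+118)%997=785 [pair 2] -> [270, 615, 785]
  Sibling for proof at L1: 99
L3: h(270,615)=(270*31+615)%997=12 [pair 0] h(785,785)=(785*31+785)%997=195 [pair 1] -> [12, 195]
  Sibling for proof at L2: 615
L4: h(12,195)=(12*31+195)%997=567 [pair 0] -> [567]
  Sibling for proof at L3: 195
Root: 567
Proof path (sibling hashes from leaf to root): [70, 99, 615, 195]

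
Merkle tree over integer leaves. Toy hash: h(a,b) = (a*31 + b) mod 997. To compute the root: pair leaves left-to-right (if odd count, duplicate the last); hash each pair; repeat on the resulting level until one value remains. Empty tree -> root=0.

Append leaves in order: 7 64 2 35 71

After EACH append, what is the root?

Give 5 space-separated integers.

After append 7 (leaves=[7]):
  L0: [7]
  root=7
After append 64 (leaves=[7, 64]):
  L0: [7, 64]
  L1: h(7,64)=(7*31+64)%997=281 -> [281]
  root=281
After append 2 (leaves=[7, 64, 2]):
  L0: [7, 64, 2]
  L1: h(7,64)=(7*31+64)%997=281 h(2,2)=(2*31+2)%997=64 -> [281, 64]
  L2: h(281,64)=(281*31+64)%997=799 -> [799]
  root=799
After append 35 (leaves=[7, 64, 2, 35]):
  L0: [7, 64, 2, 35]
  L1: h(7,64)=(7*31+64)%997=281 h(2,35)=(2*31+35)%997=97 -> [281, 97]
  L2: h(281,97)=(281*31+97)%997=832 -> [832]
  root=832
After append 71 (leaves=[7, 64, 2, 35, 71]):
  L0: [7, 64, 2, 35, 71]
  L1: h(7,64)=(7*31+64)%997=281 h(2,35)=(2*31+35)%997=97 h(71,71)=(71*31+71)%997=278 -> [281, 97, 278]
  L2: h(281,97)=(281*31+97)%997=832 h(278,278)=(278*31+278)%997=920 -> [832, 920]
  L3: h(832,920)=(832*31+920)%997=790 -> [790]
  root=790

Answer: 7 281 799 832 790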